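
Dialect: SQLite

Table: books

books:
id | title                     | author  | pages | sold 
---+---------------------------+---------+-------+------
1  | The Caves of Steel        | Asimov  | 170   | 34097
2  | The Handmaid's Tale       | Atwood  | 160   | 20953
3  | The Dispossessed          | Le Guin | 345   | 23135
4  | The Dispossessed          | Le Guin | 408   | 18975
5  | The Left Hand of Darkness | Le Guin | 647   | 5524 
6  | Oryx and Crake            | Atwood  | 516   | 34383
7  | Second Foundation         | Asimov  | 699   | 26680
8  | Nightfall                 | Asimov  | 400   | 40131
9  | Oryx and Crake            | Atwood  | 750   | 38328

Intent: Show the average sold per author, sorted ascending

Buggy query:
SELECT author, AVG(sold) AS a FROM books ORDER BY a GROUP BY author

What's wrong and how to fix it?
Bug: ORDER BY appears before GROUP BY; SQL clause order requires GROUP BY first

Fix: Move ORDER BY to the end, after GROUP BY

Corrected query:
SELECT author, AVG(sold) AS a FROM books GROUP BY author ORDER BY a

Result:
author  | a           
--------+-------------
Le Guin | 15878       
Atwood  | 31221.333333
Asimov  | 33636       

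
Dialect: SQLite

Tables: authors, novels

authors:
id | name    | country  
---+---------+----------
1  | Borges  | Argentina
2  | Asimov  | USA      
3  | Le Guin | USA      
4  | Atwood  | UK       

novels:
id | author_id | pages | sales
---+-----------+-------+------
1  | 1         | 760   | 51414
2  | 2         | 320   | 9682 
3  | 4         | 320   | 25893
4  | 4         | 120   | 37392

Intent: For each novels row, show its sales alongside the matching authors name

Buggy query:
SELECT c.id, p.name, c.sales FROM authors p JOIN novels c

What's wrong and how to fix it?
Bug: JOIN with no ON clause produces a cartesian product; every novels row pairs with every authors row

Fix: Specify the join condition linking the foreign key to the parent id

Corrected query:
SELECT c.id, p.name, c.sales FROM authors p JOIN novels c ON c.author_id = p.id

Result:
id | name   | sales
---+--------+------
1  | Borges | 51414
2  | Asimov | 9682 
3  | Atwood | 25893
4  | Atwood | 37392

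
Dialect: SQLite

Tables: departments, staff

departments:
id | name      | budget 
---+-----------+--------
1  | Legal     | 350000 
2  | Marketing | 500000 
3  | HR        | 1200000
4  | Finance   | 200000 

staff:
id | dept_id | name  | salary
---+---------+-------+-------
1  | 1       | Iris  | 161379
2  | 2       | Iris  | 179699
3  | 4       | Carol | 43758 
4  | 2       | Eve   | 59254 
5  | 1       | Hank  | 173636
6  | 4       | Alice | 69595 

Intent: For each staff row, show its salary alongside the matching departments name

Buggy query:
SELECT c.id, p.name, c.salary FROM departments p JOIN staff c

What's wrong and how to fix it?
Bug: JOIN with no ON clause produces a cartesian product; every staff row pairs with every departments row

Fix: Add ON c.dept_id = p.id to the JOIN

Corrected query:
SELECT c.id, p.name, c.salary FROM departments p JOIN staff c ON c.dept_id = p.id

Result:
id | name      | salary
---+-----------+-------
1  | Legal     | 161379
2  | Marketing | 179699
3  | Finance   | 43758 
4  | Marketing | 59254 
5  | Legal     | 173636
6  | Finance   | 69595 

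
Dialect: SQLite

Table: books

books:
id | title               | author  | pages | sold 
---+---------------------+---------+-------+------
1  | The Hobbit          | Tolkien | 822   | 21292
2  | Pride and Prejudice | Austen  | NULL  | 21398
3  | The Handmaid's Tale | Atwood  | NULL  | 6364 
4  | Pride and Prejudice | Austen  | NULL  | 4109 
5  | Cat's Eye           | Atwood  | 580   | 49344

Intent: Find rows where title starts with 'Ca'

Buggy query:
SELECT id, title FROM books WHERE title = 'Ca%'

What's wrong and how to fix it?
Bug: '=' compares the literal string including the % character; pattern matching needs LIKE

Fix: Use LIKE for wildcard pattern matching

Corrected query:
SELECT id, title FROM books WHERE title LIKE 'Ca%'

Result:
id | title    
---+----------
5  | Cat's Eye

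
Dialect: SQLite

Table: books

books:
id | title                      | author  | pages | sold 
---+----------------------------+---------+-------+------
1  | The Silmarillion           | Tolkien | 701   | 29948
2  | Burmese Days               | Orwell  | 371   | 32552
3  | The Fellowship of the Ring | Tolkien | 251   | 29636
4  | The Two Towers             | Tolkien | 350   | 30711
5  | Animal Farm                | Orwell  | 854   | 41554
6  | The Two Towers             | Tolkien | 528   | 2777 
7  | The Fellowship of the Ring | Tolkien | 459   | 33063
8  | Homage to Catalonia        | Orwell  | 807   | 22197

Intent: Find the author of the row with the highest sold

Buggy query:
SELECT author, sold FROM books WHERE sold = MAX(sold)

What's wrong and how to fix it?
Bug: WHERE is evaluated per row; an aggregate over the whole table isn't defined there

Fix: Use a subquery: WHERE sold = (SELECT MAX(sold) FROM books)

Corrected query:
SELECT author, sold FROM books WHERE sold = (SELECT MAX(sold) FROM books)

Result:
author | sold 
-------+------
Orwell | 41554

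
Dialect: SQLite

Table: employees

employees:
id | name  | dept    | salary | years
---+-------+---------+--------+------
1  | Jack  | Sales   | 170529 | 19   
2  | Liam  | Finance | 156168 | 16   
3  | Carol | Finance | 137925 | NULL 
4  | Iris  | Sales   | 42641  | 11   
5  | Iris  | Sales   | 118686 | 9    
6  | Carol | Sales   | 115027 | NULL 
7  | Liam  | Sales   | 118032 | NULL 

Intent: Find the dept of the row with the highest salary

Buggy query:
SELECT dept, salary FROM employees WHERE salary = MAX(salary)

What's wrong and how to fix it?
Bug: WHERE is evaluated per row; an aggregate over the whole table isn't defined there

Fix: Wrap MAX in a scalar subquery so WHERE compares against a single value

Corrected query:
SELECT dept, salary FROM employees WHERE salary = (SELECT MAX(salary) FROM employees)

Result:
dept  | salary
------+-------
Sales | 170529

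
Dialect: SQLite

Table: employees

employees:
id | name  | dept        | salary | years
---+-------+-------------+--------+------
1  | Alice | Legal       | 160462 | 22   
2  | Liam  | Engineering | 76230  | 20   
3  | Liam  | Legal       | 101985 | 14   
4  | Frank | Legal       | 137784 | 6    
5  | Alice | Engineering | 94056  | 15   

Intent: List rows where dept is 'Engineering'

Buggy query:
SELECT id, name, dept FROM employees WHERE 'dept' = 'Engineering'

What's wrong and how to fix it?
Bug: 'dept' in single quotes is a string literal, not the column; the comparison is literal-vs-literal and never true

Fix: Remove the quotes around the column name (or use double quotes for an identifier)

Corrected query:
SELECT id, name, dept FROM employees WHERE dept = 'Engineering'

Result:
id | name  | dept       
---+-------+------------
2  | Liam  | Engineering
5  | Alice | Engineering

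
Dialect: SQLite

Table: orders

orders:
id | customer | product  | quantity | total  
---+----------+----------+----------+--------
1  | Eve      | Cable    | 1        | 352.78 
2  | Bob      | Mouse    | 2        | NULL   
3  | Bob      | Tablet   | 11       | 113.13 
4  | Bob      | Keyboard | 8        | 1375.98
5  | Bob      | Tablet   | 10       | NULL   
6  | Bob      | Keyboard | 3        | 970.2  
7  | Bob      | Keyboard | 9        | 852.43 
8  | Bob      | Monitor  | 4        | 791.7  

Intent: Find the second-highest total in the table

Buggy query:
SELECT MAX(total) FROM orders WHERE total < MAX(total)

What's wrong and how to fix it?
Bug: MAX(total) on the right of the comparison is an aggregate-in-WHERE error

Fix: Compute the overall MAX in a subquery, then take MAX of rows below it

Corrected query:
SELECT MAX(total) FROM orders WHERE total < (SELECT MAX(total) FROM orders)

Result:
MAX(total)
----------
970.2     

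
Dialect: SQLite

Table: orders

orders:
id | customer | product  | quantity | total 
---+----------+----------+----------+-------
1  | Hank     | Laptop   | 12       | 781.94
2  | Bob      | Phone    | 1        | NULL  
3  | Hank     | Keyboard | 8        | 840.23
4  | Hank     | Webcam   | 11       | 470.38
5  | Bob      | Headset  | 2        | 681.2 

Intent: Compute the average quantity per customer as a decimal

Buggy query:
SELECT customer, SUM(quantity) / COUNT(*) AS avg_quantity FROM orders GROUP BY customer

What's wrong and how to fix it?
Bug: Both operands are integers, so '/' performs integer division and truncates

Fix: Multiply by 1.0 (or CAST to REAL) to force floating-point division

Corrected query:
SELECT customer, SUM(quantity) * 1.0 / COUNT(*) AS avg_quantity FROM orders GROUP BY customer

Result:
customer | avg_quantity
---------+-------------
Bob      | 1.5         
Hank     | 10.333333   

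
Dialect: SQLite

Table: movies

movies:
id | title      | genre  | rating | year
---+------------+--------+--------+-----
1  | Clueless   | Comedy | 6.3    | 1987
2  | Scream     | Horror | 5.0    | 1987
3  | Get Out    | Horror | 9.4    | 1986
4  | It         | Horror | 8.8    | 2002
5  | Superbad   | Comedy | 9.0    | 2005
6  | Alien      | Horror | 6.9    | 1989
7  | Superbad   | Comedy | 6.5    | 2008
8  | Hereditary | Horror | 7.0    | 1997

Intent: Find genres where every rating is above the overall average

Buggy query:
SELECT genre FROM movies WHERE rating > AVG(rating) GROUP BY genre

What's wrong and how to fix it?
Bug: AVG() is an aggregate; it can't sit directly in WHERE

Fix: Use a subquery for AVG and a HAVING MIN(...) filter so the condition holds for every row in the group

Corrected query:
SELECT genre FROM movies GROUP BY genre HAVING MIN(rating) > (SELECT AVG(rating) FROM movies)

Result:
(no rows)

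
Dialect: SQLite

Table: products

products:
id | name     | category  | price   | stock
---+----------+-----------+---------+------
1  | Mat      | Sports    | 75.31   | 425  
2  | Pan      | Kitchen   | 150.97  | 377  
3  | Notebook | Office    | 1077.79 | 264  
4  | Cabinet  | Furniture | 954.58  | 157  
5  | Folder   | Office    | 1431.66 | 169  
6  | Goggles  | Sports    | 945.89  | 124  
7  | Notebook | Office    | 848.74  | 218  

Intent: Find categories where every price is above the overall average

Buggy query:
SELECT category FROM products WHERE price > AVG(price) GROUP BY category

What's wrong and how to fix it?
Bug: AVG() is an aggregate; it can't sit directly in WHERE

Fix: Use a subquery for AVG and a HAVING MIN(...) filter so the condition holds for every row in the group

Corrected query:
SELECT category FROM products GROUP BY category HAVING MIN(price) > (SELECT AVG(price) FROM products)

Result:
category 
---------
Furniture
Office   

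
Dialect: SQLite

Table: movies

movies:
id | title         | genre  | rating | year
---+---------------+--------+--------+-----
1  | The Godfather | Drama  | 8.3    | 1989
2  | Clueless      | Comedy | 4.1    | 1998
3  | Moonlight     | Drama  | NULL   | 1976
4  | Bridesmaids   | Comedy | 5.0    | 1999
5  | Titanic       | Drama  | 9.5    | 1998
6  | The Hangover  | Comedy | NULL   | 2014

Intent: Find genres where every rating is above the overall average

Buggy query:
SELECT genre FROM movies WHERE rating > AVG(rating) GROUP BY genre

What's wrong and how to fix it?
Bug: WHERE evaluates per row before aggregation, so AVG() is unavailable

Fix: Compute the overall average in a scalar subquery and compare each group's MIN against it in HAVING

Corrected query:
SELECT genre FROM movies GROUP BY genre HAVING MIN(rating) > (SELECT AVG(rating) FROM movies)

Result:
genre
-----
Drama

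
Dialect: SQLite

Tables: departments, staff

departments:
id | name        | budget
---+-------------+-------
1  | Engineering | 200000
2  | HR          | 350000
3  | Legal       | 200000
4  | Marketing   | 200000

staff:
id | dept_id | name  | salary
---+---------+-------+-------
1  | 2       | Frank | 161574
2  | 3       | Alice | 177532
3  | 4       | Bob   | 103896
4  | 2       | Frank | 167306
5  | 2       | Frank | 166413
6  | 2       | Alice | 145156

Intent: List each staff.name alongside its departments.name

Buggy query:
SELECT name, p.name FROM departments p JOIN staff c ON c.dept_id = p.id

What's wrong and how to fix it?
Bug: Both tables have a 'name' column; the unqualified reference is ambiguous

Fix: Qualify the column with its table alias (c.name)

Corrected query:
SELECT c.name, p.name FROM departments p JOIN staff c ON c.dept_id = p.id

Result:
name  | name     
------+----------
Frank | HR       
Alice | Legal    
Bob   | Marketing
Frank | HR       
Frank | HR       
Alice | HR       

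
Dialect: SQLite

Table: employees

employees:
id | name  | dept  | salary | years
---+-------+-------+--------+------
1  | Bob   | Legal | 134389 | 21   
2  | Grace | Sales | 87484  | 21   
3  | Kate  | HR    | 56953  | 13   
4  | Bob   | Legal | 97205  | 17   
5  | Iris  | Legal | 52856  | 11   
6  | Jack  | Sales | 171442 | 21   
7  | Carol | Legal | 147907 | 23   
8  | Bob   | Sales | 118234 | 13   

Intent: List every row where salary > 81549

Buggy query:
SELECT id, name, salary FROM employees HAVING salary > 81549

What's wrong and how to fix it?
Bug: HAVING filters the output of aggregation, but this query has no GROUP BY and no aggregate functions, so SQLite rejects it (HAVING clause on a non-aggregate query); the condition here is per row

Fix: Replace HAVING with WHERE since the condition applies to individual rows

Corrected query:
SELECT id, name, salary FROM employees WHERE salary > 81549

Result:
id | name  | salary
---+-------+-------
1  | Bob   | 134389
2  | Grace | 87484 
4  | Bob   | 97205 
6  | Jack  | 171442
7  | Carol | 147907
8  | Bob   | 118234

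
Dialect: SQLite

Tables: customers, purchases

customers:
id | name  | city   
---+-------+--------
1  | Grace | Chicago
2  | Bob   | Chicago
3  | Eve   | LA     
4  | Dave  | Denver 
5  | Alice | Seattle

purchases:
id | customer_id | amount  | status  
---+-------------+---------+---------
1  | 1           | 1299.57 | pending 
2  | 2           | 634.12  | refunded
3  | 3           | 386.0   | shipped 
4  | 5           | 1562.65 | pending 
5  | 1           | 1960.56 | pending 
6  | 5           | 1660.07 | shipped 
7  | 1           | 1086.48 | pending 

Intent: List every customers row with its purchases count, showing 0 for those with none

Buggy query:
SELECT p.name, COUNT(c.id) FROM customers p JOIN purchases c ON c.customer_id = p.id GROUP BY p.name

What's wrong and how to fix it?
Bug: An inner join excludes parents with zero children

Fix: Use LEFT JOIN so parents without children still appear (COUNT(c.id) gives 0)

Corrected query:
SELECT p.name, COUNT(c.id) FROM customers p LEFT JOIN purchases c ON c.customer_id = p.id GROUP BY p.name

Result:
name  | COUNT(c.id)
------+------------
Alice | 2          
Bob   | 1          
Dave  | 0          
Eve   | 1          
Grace | 3          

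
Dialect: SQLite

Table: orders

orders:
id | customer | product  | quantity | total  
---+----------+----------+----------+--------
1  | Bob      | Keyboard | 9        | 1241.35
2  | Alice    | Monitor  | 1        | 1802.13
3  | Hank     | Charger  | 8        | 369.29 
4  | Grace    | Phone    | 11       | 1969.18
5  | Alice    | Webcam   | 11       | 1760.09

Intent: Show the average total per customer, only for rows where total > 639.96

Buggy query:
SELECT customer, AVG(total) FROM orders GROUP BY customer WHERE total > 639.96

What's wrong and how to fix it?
Bug: Row-level WHERE must come before GROUP BY in the clause order

Fix: Place WHERE between FROM and GROUP BY

Corrected query:
SELECT customer, AVG(total) FROM orders WHERE total > 639.96 GROUP BY customer

Result:
customer | AVG(total)
---------+-----------
Alice    | 1781.11   
Bob      | 1241.35   
Grace    | 1969.18   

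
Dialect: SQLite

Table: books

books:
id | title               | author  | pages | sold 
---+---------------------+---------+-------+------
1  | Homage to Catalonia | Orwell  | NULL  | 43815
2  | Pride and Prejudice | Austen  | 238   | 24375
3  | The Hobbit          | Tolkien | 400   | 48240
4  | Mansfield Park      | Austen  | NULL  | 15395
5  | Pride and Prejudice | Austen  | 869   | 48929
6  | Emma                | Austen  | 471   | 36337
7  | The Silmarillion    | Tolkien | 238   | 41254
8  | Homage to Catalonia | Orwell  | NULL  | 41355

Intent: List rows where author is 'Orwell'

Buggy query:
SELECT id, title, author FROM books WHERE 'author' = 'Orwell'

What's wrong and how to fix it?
Bug: 'author' in single quotes is a string literal, not the column; the comparison is literal-vs-literal and never true

Fix: Reference the column as author without single quotes

Corrected query:
SELECT id, title, author FROM books WHERE author = 'Orwell'

Result:
id | title               | author
---+---------------------+-------
1  | Homage to Catalonia | Orwell
8  | Homage to Catalonia | Orwell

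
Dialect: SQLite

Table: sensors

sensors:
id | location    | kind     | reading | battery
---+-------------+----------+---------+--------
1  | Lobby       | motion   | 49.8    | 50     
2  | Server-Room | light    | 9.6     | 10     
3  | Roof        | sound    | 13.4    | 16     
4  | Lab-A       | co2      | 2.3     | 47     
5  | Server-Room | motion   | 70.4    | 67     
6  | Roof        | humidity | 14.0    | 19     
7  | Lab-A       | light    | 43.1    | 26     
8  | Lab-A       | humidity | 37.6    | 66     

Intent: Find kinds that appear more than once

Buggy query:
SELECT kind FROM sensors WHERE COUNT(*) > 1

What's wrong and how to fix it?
Bug: COUNT(*) is an aggregate and cannot be used in WHERE

Fix: GROUP BY kind, then filter groups with HAVING COUNT(*) > 1

Corrected query:
SELECT kind FROM sensors GROUP BY kind HAVING COUNT(*) > 1

Result:
kind    
--------
humidity
light   
motion  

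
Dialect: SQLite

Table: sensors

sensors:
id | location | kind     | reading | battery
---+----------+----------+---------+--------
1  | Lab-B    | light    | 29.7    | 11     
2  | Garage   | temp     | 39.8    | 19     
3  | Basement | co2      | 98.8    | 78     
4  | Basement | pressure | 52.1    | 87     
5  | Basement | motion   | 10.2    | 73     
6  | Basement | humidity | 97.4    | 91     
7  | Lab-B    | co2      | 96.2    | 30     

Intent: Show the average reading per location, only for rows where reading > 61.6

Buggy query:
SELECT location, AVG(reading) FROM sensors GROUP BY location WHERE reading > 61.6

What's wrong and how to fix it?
Bug: Row-level WHERE must come before GROUP BY in the clause order

Fix: Place WHERE between FROM and GROUP BY

Corrected query:
SELECT location, AVG(reading) FROM sensors WHERE reading > 61.6 GROUP BY location

Result:
location | AVG(reading)
---------+-------------
Basement | 98.1        
Lab-B    | 96.2        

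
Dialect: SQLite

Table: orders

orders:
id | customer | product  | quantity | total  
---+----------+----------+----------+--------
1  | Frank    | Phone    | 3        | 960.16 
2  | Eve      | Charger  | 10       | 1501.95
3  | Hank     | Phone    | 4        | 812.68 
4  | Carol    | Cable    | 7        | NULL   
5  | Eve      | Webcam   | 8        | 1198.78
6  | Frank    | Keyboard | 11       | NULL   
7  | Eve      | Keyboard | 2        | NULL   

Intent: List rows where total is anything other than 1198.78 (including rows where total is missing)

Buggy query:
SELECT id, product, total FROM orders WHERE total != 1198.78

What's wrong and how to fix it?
Bug: 'total != 1198.78' is unknown when total is NULL, so NULL rows are silently excluded

Fix: Handle NULL separately with IS NULL alongside the inequality

Corrected query:
SELECT id, product, total FROM orders WHERE total != 1198.78 OR total IS NULL

Result:
id | product  | total  
---+----------+--------
1  | Phone    | 960.16 
2  | Charger  | 1501.95
3  | Phone    | 812.68 
4  | Cable    | NULL   
6  | Keyboard | NULL   
7  | Keyboard | NULL   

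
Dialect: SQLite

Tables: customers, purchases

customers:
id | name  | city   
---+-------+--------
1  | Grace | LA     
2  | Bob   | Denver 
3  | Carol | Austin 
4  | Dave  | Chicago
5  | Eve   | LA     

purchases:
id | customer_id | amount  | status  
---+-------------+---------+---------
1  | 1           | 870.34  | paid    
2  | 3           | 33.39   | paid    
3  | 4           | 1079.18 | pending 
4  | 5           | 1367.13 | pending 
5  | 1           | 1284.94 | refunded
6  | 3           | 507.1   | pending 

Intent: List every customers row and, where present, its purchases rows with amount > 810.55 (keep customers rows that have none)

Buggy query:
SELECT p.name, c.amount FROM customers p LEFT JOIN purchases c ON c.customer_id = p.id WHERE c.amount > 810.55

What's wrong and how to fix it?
Bug: Filtering c.amount in WHERE discards the NULL rows produced by LEFT JOIN, turning it into an inner join

Fix: Put 'c.amount > 810.55' in the JOIN's ON clause instead of WHERE

Corrected query:
SELECT p.name, c.amount FROM customers p LEFT JOIN purchases c ON c.customer_id = p.id AND c.amount > 810.55

Result:
name  | amount 
------+--------
Grace | 870.34 
Grace | 1284.94
Bob   | NULL   
Carol | NULL   
Dave  | 1079.18
Eve   | 1367.13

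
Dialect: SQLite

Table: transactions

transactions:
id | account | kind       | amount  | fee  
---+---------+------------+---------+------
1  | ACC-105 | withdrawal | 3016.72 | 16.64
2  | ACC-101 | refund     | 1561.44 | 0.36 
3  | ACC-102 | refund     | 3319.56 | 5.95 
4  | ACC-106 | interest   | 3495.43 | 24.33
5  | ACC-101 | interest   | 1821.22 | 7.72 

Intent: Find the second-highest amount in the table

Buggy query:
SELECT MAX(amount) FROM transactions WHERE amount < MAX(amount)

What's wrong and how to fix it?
Bug: The inner MAX is an aggregate inside WHERE, which is not allowed

Fix: Put the inner MAX in a scalar subquery

Corrected query:
SELECT MAX(amount) FROM transactions WHERE amount < (SELECT MAX(amount) FROM transactions)

Result:
MAX(amount)
-----------
3319.56    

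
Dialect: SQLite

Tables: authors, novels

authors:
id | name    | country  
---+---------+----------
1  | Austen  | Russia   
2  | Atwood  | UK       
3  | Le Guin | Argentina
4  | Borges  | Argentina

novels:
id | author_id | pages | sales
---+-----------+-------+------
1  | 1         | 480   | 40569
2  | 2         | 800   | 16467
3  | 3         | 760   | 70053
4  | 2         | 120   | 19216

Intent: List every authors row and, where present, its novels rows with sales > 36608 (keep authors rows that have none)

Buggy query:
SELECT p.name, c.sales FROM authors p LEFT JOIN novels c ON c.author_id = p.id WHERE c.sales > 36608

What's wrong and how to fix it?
Bug: Filtering c.sales in WHERE discards the NULL rows produced by LEFT JOIN, turning it into an inner join

Fix: Put 'c.sales > 36608' in the JOIN's ON clause instead of WHERE

Corrected query:
SELECT p.name, c.sales FROM authors p LEFT JOIN novels c ON c.author_id = p.id AND c.sales > 36608

Result:
name    | sales
--------+------
Austen  | 40569
Atwood  | NULL 
Le Guin | 70053
Borges  | NULL 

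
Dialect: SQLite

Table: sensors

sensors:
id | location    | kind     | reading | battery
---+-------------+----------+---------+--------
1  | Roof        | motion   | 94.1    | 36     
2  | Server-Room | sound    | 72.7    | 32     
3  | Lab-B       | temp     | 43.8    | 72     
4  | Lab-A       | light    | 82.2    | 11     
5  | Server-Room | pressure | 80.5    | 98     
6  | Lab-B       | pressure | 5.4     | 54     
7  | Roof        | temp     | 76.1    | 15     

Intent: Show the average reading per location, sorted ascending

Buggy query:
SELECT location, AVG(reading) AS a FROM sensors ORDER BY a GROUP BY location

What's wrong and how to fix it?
Bug: GROUP BY must precede ORDER BY

Fix: Reorder: SELECT … FROM … GROUP BY … ORDER BY …

Corrected query:
SELECT location, AVG(reading) AS a FROM sensors GROUP BY location ORDER BY a

Result:
location    | a   
------------+-----
Lab-B       | 24.6
Server-Room | 76.6
Lab-A       | 82.2
Roof        | 85.1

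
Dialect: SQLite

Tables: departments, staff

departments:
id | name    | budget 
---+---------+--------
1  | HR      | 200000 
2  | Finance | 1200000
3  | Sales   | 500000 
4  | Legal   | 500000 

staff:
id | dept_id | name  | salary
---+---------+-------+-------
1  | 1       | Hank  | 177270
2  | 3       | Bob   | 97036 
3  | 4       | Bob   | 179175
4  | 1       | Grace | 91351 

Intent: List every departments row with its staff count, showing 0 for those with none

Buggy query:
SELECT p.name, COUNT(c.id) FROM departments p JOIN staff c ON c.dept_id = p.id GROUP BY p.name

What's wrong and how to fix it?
Bug: An inner join excludes parents with zero children

Fix: Use LEFT JOIN so parents without children still appear (COUNT(c.id) gives 0)

Corrected query:
SELECT p.name, COUNT(c.id) FROM departments p LEFT JOIN staff c ON c.dept_id = p.id GROUP BY p.name

Result:
name    | COUNT(c.id)
--------+------------
Finance | 0          
HR      | 2          
Legal   | 1          
Sales   | 1          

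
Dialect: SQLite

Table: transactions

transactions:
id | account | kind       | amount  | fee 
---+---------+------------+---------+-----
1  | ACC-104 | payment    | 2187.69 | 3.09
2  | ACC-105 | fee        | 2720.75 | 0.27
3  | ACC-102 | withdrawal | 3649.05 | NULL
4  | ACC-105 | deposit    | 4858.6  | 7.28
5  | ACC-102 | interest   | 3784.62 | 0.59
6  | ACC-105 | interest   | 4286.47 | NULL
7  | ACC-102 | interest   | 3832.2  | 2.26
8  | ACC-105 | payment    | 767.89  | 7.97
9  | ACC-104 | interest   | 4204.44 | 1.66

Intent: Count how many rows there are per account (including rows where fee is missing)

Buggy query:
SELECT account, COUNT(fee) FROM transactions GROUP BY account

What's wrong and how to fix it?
Bug: COUNT(fee) skips NULLs, so groups with missing fee are undercounted

Fix: Replace COUNT(fee) with COUNT(*)

Corrected query:
SELECT account, COUNT(*) FROM transactions GROUP BY account

Result:
account | COUNT(*)
--------+---------
ACC-102 | 3       
ACC-104 | 2       
ACC-105 | 4       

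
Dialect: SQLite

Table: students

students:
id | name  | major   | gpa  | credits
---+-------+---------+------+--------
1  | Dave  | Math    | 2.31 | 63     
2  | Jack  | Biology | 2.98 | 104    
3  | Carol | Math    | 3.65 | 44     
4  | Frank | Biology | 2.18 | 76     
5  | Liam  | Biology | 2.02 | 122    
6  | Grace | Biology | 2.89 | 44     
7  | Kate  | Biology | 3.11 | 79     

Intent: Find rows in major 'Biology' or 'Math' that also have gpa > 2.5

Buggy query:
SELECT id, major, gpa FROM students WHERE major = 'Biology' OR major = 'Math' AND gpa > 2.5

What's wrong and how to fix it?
Bug: AND binds tighter than OR, so this parses as major = 'Biology' OR (major = 'Math' AND gpa > 2.5)

Fix: Group the OR with parentheses (or use IN), then AND the threshold

Corrected query:
SELECT id, major, gpa FROM students WHERE (major = 'Biology' OR major = 'Math') AND gpa > 2.5

Result:
id | major   | gpa 
---+---------+-----
2  | Biology | 2.98
3  | Math    | 3.65
6  | Biology | 2.89
7  | Biology | 3.11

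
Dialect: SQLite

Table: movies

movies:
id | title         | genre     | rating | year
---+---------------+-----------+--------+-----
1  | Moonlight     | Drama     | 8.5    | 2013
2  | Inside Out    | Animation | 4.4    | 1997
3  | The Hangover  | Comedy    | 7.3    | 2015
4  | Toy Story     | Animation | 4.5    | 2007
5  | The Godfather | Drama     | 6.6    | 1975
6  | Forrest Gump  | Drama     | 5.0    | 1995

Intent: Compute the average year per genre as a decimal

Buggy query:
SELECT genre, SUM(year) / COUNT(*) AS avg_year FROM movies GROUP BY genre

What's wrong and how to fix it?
Bug: Both operands are integers, so '/' performs integer division and truncates

Fix: Multiply by 1.0 (or CAST to REAL) to force floating-point division

Corrected query:
SELECT genre, SUM(year) * 1.0 / COUNT(*) AS avg_year FROM movies GROUP BY genre

Result:
genre     | avg_year   
----------+------------
Animation | 2002       
Comedy    | 2015       
Drama     | 1994.333333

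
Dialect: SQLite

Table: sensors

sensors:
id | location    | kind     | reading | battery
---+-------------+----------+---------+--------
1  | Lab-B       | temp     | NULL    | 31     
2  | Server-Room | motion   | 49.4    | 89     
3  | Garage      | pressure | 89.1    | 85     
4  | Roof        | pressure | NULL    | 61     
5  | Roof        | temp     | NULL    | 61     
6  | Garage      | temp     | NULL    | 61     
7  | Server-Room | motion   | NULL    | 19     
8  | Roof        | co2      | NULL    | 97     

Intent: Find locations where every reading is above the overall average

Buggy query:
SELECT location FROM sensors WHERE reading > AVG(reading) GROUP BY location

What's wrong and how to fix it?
Bug: WHERE evaluates per row before aggregation, so AVG() is unavailable

Fix: Compute the overall average in a scalar subquery and compare each group's MIN against it in HAVING

Corrected query:
SELECT location FROM sensors GROUP BY location HAVING MIN(reading) > (SELECT AVG(reading) FROM sensors)

Result:
location
--------
Garage  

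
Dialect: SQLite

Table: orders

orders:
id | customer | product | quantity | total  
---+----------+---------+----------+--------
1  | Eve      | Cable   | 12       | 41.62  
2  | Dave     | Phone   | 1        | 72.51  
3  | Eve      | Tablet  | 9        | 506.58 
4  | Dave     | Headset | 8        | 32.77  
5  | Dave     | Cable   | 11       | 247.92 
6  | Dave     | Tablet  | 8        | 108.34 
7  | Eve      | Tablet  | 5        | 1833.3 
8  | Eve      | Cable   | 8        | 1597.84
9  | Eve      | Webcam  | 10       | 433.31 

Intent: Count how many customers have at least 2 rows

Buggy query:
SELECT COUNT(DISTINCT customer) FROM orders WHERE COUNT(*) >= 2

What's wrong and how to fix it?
Bug: COUNT(*) cannot appear in WHERE; the per-group count doesn't exist yet

Fix: Group first with HAVING COUNT(*) >= 2, then COUNT the resulting groups

Corrected query:
SELECT COUNT(*) FROM (SELECT customer FROM orders GROUP BY customer HAVING COUNT(*) >= 2)

Result:
COUNT(*)
--------
2       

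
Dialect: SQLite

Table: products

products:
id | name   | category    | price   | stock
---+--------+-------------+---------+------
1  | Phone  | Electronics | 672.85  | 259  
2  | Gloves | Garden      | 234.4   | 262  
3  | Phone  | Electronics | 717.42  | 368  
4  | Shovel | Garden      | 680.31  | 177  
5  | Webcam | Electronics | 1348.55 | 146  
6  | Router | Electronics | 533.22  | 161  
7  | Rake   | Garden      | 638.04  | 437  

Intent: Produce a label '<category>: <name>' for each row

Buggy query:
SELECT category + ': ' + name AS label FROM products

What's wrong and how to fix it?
Bug: '+' is numeric addition; on text columns SQLite converts them to 0 instead of concatenating

Fix: Replace + with || to concatenate text

Corrected query:
SELECT category || ': ' || name AS label FROM products

Result:
label              
-------------------
Electronics: Phone 
Garden: Gloves     
Electronics: Phone 
Garden: Shovel     
Electronics: Webcam
Electronics: Router
Garden: Rake       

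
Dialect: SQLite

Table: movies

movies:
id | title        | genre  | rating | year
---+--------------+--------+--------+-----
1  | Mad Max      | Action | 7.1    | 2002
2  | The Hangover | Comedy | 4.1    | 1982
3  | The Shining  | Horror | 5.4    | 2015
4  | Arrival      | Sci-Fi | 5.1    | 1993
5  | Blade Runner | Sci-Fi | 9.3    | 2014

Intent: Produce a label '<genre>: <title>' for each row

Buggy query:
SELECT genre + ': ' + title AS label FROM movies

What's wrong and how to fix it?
Bug: '+' is numeric addition; on text columns SQLite converts them to 0 instead of concatenating

Fix: Use the || operator for string concatenation

Corrected query:
SELECT genre || ': ' || title AS label FROM movies

Result:
label               
--------------------
Action: Mad Max     
Comedy: The Hangover
Horror: The Shining 
Sci-Fi: Arrival     
Sci-Fi: Blade Runner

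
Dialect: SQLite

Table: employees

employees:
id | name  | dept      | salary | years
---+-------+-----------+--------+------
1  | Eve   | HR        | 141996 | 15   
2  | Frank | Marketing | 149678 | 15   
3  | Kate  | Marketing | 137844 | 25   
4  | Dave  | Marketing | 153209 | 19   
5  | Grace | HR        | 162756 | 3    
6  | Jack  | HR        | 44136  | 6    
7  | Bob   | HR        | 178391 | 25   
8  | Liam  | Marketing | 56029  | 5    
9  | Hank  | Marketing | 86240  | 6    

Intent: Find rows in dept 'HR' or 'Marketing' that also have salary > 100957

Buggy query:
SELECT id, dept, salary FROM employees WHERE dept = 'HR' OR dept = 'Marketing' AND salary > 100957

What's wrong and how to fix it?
Bug: Without parentheses, AND is evaluated before OR, so the salary filter only applies to the 'Marketing' branch

Fix: Group the OR with parentheses (or use IN), then AND the threshold

Corrected query:
SELECT id, dept, salary FROM employees WHERE (dept = 'HR' OR dept = 'Marketing') AND salary > 100957

Result:
id | dept      | salary
---+-----------+-------
1  | HR        | 141996
2  | Marketing | 149678
3  | Marketing | 137844
4  | Marketing | 153209
5  | HR        | 162756
7  | HR        | 178391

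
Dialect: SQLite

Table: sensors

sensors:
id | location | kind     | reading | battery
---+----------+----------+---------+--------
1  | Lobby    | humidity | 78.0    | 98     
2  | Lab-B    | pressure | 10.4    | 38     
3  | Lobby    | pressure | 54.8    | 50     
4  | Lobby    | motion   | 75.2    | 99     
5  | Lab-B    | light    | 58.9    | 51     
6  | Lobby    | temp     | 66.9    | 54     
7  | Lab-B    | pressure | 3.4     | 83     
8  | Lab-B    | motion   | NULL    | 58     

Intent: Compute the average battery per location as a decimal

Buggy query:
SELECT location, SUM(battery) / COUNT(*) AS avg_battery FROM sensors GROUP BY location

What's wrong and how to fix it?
Bug: SUM(battery) and COUNT(*) are both integers; the division truncates the fractional part

Fix: Cast one side to REAL so the division keeps the fractional part

Corrected query:
SELECT location, SUM(battery) * 1.0 / COUNT(*) AS avg_battery FROM sensors GROUP BY location

Result:
location | avg_battery
---------+------------
Lab-B    | 57.5       
Lobby    | 75.25      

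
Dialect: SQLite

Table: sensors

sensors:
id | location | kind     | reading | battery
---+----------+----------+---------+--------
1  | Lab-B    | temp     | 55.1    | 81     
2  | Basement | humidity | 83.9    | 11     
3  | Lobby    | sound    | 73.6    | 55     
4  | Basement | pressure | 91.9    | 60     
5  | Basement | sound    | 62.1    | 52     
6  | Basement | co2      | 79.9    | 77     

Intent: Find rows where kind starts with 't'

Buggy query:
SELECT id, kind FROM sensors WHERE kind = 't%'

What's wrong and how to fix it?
Bug: '=' compares the literal string including the % character; pattern matching needs LIKE

Fix: Replace '=' with LIKE so 't%' is treated as a pattern

Corrected query:
SELECT id, kind FROM sensors WHERE kind LIKE 't%'

Result:
id | kind
---+-----
1  | temp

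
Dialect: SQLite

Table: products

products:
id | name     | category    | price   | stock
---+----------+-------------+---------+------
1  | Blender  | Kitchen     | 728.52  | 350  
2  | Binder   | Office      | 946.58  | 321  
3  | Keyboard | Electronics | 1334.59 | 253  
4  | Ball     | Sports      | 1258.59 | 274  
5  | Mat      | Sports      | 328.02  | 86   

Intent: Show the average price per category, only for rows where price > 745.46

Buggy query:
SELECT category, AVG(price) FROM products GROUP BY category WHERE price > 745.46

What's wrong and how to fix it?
Bug: Row-level WHERE must come before GROUP BY in the clause order

Fix: Place WHERE between FROM and GROUP BY

Corrected query:
SELECT category, AVG(price) FROM products WHERE price > 745.46 GROUP BY category

Result:
category    | AVG(price)
------------+-----------
Electronics | 1334.59   
Office      | 946.58    
Sports      | 1258.59   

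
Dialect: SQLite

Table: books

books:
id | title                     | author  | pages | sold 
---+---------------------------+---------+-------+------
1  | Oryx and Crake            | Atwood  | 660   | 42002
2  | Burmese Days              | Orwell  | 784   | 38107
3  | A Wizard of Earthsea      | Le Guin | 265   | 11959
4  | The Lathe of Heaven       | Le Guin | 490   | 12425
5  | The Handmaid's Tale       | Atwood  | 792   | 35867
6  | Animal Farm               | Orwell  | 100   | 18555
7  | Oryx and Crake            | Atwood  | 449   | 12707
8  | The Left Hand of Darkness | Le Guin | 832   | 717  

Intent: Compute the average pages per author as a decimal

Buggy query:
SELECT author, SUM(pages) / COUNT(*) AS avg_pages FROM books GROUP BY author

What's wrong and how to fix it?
Bug: SUM(pages) and COUNT(*) are both integers; the division truncates the fractional part

Fix: Cast one side to REAL so the division keeps the fractional part

Corrected query:
SELECT author, SUM(pages) * 1.0 / COUNT(*) AS avg_pages FROM books GROUP BY author

Result:
author  | avg_pages 
--------+-----------
Atwood  | 633.666667
Le Guin | 529       
Orwell  | 442       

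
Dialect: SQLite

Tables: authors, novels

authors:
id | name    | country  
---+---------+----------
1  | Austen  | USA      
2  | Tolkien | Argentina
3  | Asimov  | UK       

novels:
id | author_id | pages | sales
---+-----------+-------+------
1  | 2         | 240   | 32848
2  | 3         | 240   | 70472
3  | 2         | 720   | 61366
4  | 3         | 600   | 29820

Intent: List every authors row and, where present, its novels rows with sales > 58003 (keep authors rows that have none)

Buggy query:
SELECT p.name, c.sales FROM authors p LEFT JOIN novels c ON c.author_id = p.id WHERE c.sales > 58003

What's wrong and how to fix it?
Bug: Filtering c.sales in WHERE discards the NULL rows produced by LEFT JOIN, turning it into an inner join

Fix: Put 'c.sales > 58003' in the JOIN's ON clause instead of WHERE

Corrected query:
SELECT p.name, c.sales FROM authors p LEFT JOIN novels c ON c.author_id = p.id AND c.sales > 58003

Result:
name    | sales
--------+------
Austen  | NULL 
Tolkien | 61366
Asimov  | 70472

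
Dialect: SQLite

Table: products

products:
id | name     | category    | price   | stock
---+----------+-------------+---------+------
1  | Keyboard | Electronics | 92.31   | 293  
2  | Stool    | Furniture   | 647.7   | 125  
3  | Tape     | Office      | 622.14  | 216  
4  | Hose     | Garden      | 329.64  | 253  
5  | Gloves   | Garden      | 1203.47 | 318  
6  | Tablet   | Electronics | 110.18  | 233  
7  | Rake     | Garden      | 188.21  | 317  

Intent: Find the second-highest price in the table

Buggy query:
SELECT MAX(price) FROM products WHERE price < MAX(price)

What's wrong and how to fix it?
Bug: MAX(price) on the right of the comparison is an aggregate-in-WHERE error

Fix: Put the inner MAX in a scalar subquery

Corrected query:
SELECT MAX(price) FROM products WHERE price < (SELECT MAX(price) FROM products)

Result:
MAX(price)
----------
647.7     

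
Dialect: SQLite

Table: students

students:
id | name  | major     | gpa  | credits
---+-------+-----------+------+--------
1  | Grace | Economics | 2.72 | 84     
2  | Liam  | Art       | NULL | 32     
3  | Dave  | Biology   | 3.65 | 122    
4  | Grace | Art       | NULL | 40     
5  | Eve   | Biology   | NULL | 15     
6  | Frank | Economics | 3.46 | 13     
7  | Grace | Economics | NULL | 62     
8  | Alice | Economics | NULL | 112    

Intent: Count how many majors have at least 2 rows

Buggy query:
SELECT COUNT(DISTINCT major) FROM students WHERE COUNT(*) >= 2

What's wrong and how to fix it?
Bug: COUNT(*) cannot appear in WHERE; the per-group count doesn't exist yet

Fix: Group first with HAVING COUNT(*) >= 2, then COUNT the resulting groups

Corrected query:
SELECT COUNT(*) FROM (SELECT major FROM students GROUP BY major HAVING COUNT(*) >= 2)

Result:
COUNT(*)
--------
3       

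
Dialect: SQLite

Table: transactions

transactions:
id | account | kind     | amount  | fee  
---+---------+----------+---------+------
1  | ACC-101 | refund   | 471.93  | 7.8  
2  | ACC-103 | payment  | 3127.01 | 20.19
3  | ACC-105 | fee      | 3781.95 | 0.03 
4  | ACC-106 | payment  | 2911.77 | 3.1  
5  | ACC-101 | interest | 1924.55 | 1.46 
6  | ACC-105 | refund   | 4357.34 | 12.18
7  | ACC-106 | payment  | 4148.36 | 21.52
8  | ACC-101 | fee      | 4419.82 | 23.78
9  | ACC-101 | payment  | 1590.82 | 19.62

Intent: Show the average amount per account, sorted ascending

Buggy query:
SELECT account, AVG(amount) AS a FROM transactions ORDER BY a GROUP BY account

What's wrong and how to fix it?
Bug: ORDER BY appears before GROUP BY; SQL clause order requires GROUP BY first

Fix: Reorder: SELECT … FROM … GROUP BY … ORDER BY …

Corrected query:
SELECT account, AVG(amount) AS a FROM transactions GROUP BY account ORDER BY a

Result:
account | a       
--------+---------
ACC-101 | 2101.78 
ACC-103 | 3127.01 
ACC-106 | 3530.065
ACC-105 | 4069.645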